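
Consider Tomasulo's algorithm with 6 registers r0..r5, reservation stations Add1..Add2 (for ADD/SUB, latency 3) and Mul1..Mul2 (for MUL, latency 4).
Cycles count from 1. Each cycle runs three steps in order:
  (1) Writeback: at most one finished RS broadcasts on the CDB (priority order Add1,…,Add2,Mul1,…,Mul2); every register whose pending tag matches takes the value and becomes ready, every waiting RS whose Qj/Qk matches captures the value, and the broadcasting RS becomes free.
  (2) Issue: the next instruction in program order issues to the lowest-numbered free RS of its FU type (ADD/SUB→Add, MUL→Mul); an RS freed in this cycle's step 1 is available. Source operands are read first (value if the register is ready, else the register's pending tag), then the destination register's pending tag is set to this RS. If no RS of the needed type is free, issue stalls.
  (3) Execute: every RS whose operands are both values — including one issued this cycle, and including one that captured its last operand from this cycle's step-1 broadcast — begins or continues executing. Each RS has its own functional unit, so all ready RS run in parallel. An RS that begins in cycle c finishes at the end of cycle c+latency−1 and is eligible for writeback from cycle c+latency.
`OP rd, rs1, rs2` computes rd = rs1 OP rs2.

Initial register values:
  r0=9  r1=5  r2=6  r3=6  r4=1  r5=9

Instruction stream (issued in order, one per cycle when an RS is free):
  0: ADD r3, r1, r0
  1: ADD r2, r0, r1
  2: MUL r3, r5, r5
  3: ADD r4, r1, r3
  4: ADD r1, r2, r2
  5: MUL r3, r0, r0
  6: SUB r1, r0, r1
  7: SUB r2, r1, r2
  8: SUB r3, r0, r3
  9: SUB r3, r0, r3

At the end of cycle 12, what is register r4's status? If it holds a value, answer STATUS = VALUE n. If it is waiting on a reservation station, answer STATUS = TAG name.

STATUS = VALUE 86

cycle 1: issue ADD r3<-Add1 // r0:9,r1:5,r2:6,r3:Add1,r4:1,r5:9
cycle 2: issue ADD r2<-Add2 // r0:9,r1:5,r2:Add2,r3:Add1,r4:1,r5:9
cycle 3: issue MUL r3<-Mul1 // r0:9,r1:5,r2:Add2,r3:Mul1,r4:1,r5:9
cycle 4: CDB Add1=14; issue ADD r4<-Add1 // r0:9,r1:5,r2:Add2,r3:Mul1,r4:Add1,r5:9
cycle 5: CDB Add2=14; issue ADD r1<-Add2 // r0:9,r1:Add2,r2:14,r3:Mul1,r4:Add1,r5:9
cycle 6: issue MUL r3<-Mul2 // r0:9,r1:Add2,r2:14,r3:Mul2,r4:Add1,r5:9
cycle 7: CDB Mul1=81; stall // r0:9,r1:Add2,r2:14,r3:Mul2,r4:Add1,r5:9
cycle 8: CDB Add2=28; issue SUB r1<-Add2 // r0:9,r1:Add2,r2:14,r3:Mul2,r4:Add1,r5:9
cycle 9: stall // r0:9,r1:Add2,r2:14,r3:Mul2,r4:Add1,r5:9
cycle 10: CDB Add1=86; issue SUB r2<-Add1 // r0:9,r1:Add2,r2:Add1,r3:Mul2,r4:86,r5:9
cycle 11: CDB Add2=-19; issue SUB r3<-Add2 // r0:9,r1:-19,r2:Add1,r3:Add2,r4:86,r5:9
cycle 12: CDB Mul2=81; stall // r0:9,r1:-19,r2:Add1,r3:Add2,r4:86,r5:9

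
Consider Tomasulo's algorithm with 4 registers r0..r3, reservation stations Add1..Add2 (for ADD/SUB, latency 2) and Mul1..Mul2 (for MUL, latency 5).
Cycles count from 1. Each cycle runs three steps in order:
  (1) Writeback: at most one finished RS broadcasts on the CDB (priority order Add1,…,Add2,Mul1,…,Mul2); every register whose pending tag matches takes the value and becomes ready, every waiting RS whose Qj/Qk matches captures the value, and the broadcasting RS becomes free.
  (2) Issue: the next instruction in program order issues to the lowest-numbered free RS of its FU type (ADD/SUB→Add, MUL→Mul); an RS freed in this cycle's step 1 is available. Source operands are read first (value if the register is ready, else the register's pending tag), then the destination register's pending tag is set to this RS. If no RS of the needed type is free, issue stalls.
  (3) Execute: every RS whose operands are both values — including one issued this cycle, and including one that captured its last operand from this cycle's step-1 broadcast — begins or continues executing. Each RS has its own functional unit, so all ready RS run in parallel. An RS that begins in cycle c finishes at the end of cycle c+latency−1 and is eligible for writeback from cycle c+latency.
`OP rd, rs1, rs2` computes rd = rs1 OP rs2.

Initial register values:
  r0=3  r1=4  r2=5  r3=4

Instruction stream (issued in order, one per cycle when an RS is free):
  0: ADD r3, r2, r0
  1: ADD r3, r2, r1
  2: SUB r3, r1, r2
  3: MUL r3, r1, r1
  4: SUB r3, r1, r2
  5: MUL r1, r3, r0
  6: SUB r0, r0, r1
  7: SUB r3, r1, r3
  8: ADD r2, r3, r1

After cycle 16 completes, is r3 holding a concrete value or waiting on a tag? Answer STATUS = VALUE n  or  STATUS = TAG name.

cycle 1: issue ADD r3<-Add1 // r0:3,r1:4,r2:5,r3:Add1
cycle 2: issue ADD r3<-Add2 // r0:3,r1:4,r2:5,r3:Add2
cycle 3: CDB Add1=8; issue SUB r3<-Add1 // r0:3,r1:4,r2:5,r3:Add1
cycle 4: CDB Add2=9; issue MUL r3<-Mul1 // r0:3,r1:4,r2:5,r3:Mul1
cycle 5: CDB Add1=-1; issue SUB r3<-Add1 // r0:3,r1:4,r2:5,r3:Add1
cycle 6: issue MUL r1<-Mul2 // r0:3,r1:Mul2,r2:5,r3:Add1
cycle 7: CDB Add1=-1; issue SUB r0<-Add1 // r0:Add1,r1:Mul2,r2:5,r3:-1
cycle 8: issue SUB r3<-Add2 // r0:Add1,r1:Mul2,r2:5,r3:Add2
cycle 9: CDB Mul1=16; stall // r0:Add1,r1:Mul2,r2:5,r3:Add2
cycle 10: stall // r0:Add1,r1:Mul2,r2:5,r3:Add2
cycle 11: stall // r0:Add1,r1:Mul2,r2:5,r3:Add2
cycle 12: CDB Mul2=-3; stall // r0:Add1,r1:-3,r2:5,r3:Add2
cycle 13: stall // r0:Add1,r1:-3,r2:5,r3:Add2
cycle 14: CDB Add1=6; issue ADD r2<-Add1 // r0:6,r1:-3,r2:Add1,r3:Add2
cycle 15: CDB Add2=-2 // r0:6,r1:-3,r2:Add1,r3:-2
cycle 16: - // r0:6,r1:-3,r2:Add1,r3:-2

STATUS = VALUE -2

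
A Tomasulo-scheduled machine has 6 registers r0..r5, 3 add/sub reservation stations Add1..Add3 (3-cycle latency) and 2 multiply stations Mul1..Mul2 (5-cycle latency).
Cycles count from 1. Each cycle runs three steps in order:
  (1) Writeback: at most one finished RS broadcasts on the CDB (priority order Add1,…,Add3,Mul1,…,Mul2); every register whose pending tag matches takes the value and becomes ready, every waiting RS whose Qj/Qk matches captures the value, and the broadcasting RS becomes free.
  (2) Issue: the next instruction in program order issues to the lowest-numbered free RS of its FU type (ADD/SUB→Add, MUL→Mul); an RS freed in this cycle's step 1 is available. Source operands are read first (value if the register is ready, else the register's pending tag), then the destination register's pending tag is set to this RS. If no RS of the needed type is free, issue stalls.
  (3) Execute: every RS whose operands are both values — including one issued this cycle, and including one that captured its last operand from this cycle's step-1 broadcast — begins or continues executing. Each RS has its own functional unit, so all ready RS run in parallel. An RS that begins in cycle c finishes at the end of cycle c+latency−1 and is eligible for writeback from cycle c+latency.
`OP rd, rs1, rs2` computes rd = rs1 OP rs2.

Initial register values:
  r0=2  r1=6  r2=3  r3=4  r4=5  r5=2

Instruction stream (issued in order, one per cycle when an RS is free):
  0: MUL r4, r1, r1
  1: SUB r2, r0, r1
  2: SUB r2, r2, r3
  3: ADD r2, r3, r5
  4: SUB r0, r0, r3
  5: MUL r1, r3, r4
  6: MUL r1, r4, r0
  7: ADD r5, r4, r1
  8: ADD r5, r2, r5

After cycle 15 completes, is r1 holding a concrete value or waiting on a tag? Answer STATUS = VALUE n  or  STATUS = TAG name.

cycle 1: issue MUL r4<-Mul1 // r0:2,r1:6,r2:3,r3:4,r4:Mul1,r5:2
cycle 2: issue SUB r2<-Add1 // r0:2,r1:6,r2:Add1,r3:4,r4:Mul1,r5:2
cycle 3: issue SUB r2<-Add2 // r0:2,r1:6,r2:Add2,r3:4,r4:Mul1,r5:2
cycle 4: issue ADD r2<-Add3 // r0:2,r1:6,r2:Add3,r3:4,r4:Mul1,r5:2
cycle 5: CDB Add1=-4; issue SUB r0<-Add1 // r0:Add1,r1:6,r2:Add3,r3:4,r4:Mul1,r5:2
cycle 6: CDB Mul1=36; issue MUL r1<-Mul1 // r0:Add1,r1:Mul1,r2:Add3,r3:4,r4:36,r5:2
cycle 7: CDB Add3=6; issue MUL r1<-Mul2 // r0:Add1,r1:Mul2,r2:6,r3:4,r4:36,r5:2
cycle 8: CDB Add1=-2; issue ADD r5<-Add1 // r0:-2,r1:Mul2,r2:6,r3:4,r4:36,r5:Add1
cycle 9: CDB Add2=-8; issue ADD r5<-Add2 // r0:-2,r1:Mul2,r2:6,r3:4,r4:36,r5:Add2
cycle 10: - // r0:-2,r1:Mul2,r2:6,r3:4,r4:36,r5:Add2
cycle 11: CDB Mul1=144 // r0:-2,r1:Mul2,r2:6,r3:4,r4:36,r5:Add2
cycle 12: - // r0:-2,r1:Mul2,r2:6,r3:4,r4:36,r5:Add2
cycle 13: CDB Mul2=-72 // r0:-2,r1:-72,r2:6,r3:4,r4:36,r5:Add2
cycle 14: - // r0:-2,r1:-72,r2:6,r3:4,r4:36,r5:Add2
cycle 15: - // r0:-2,r1:-72,r2:6,r3:4,r4:36,r5:Add2

STATUS = VALUE -72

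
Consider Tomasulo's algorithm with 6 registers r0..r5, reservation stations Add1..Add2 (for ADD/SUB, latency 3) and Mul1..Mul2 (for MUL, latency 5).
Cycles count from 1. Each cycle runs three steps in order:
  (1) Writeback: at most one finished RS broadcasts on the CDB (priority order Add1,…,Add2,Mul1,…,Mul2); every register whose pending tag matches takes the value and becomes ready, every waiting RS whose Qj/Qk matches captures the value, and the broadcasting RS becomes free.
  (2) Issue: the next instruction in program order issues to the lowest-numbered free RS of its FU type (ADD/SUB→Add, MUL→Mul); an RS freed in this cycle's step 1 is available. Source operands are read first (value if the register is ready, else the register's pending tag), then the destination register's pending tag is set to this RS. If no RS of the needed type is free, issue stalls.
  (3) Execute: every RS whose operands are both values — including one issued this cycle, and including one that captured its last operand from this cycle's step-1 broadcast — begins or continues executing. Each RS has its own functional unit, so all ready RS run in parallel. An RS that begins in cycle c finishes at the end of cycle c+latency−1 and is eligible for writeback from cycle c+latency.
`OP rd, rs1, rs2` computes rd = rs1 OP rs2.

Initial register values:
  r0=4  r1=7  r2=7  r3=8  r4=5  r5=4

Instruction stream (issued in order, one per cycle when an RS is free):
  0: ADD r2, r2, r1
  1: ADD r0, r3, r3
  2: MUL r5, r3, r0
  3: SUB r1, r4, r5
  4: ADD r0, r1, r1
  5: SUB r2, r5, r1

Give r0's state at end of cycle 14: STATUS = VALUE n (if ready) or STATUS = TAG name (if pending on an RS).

STATUS = TAG Add2

cycle 1: issue ADD r2<-Add1 // r0:4,r1:7,r2:Add1,r3:8,r4:5,r5:4
cycle 2: issue ADD r0<-Add2 // r0:Add2,r1:7,r2:Add1,r3:8,r4:5,r5:4
cycle 3: issue MUL r5<-Mul1 // r0:Add2,r1:7,r2:Add1,r3:8,r4:5,r5:Mul1
cycle 4: CDB Add1=14; issue SUB r1<-Add1 // r0:Add2,r1:Add1,r2:14,r3:8,r4:5,r5:Mul1
cycle 5: CDB Add2=16; issue ADD r0<-Add2 // r0:Add2,r1:Add1,r2:14,r3:8,r4:5,r5:Mul1
cycle 6: stall // r0:Add2,r1:Add1,r2:14,r3:8,r4:5,r5:Mul1
cycle 7: stall // r0:Add2,r1:Add1,r2:14,r3:8,r4:5,r5:Mul1
cycle 8: stall // r0:Add2,r1:Add1,r2:14,r3:8,r4:5,r5:Mul1
cycle 9: stall // r0:Add2,r1:Add1,r2:14,r3:8,r4:5,r5:Mul1
cycle 10: CDB Mul1=128; stall // r0:Add2,r1:Add1,r2:14,r3:8,r4:5,r5:128
cycle 11: stall // r0:Add2,r1:Add1,r2:14,r3:8,r4:5,r5:128
cycle 12: stall // r0:Add2,r1:Add1,r2:14,r3:8,r4:5,r5:128
cycle 13: CDB Add1=-123; issue SUB r2<-Add1 // r0:Add2,r1:-123,r2:Add1,r3:8,r4:5,r5:128
cycle 14: - // r0:Add2,r1:-123,r2:Add1,r3:8,r4:5,r5:128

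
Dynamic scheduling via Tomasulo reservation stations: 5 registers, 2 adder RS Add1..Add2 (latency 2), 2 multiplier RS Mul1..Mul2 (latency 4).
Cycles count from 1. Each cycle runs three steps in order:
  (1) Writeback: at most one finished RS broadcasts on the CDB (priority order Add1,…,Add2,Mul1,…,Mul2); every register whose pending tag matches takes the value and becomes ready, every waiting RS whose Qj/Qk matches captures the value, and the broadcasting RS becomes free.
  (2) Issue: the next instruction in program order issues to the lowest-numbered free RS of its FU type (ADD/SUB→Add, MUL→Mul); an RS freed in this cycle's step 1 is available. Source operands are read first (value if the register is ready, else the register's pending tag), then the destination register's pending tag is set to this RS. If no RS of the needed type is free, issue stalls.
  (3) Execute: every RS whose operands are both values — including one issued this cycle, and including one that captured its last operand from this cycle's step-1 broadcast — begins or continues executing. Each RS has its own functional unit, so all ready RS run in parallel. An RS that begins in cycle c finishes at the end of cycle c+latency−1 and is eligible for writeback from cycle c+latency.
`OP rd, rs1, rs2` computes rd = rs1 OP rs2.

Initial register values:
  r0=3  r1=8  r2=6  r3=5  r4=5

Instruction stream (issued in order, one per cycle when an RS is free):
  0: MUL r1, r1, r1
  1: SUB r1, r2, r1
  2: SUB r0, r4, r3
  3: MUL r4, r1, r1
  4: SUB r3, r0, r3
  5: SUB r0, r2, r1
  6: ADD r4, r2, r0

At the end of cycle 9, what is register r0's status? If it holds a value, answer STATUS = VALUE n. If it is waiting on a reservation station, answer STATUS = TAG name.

STATUS = TAG Add2

cycle 1: issue MUL r1<-Mul1 // r0:3,r1:Mul1,r2:6,r3:5,r4:5
cycle 2: issue SUB r1<-Add1 // r0:3,r1:Add1,r2:6,r3:5,r4:5
cycle 3: issue SUB r0<-Add2 // r0:Add2,r1:Add1,r2:6,r3:5,r4:5
cycle 4: issue MUL r4<-Mul2 // r0:Add2,r1:Add1,r2:6,r3:5,r4:Mul2
cycle 5: CDB Add2=0; issue SUB r3<-Add2 // r0:0,r1:Add1,r2:6,r3:Add2,r4:Mul2
cycle 6: CDB Mul1=64; stall // r0:0,r1:Add1,r2:6,r3:Add2,r4:Mul2
cycle 7: CDB Add2=-5; issue SUB r0<-Add2 // r0:Add2,r1:Add1,r2:6,r3:-5,r4:Mul2
cycle 8: CDB Add1=-58; issue ADD r4<-Add1 // r0:Add2,r1:-58,r2:6,r3:-5,r4:Add1
cycle 9: - // r0:Add2,r1:-58,r2:6,r3:-5,r4:Add1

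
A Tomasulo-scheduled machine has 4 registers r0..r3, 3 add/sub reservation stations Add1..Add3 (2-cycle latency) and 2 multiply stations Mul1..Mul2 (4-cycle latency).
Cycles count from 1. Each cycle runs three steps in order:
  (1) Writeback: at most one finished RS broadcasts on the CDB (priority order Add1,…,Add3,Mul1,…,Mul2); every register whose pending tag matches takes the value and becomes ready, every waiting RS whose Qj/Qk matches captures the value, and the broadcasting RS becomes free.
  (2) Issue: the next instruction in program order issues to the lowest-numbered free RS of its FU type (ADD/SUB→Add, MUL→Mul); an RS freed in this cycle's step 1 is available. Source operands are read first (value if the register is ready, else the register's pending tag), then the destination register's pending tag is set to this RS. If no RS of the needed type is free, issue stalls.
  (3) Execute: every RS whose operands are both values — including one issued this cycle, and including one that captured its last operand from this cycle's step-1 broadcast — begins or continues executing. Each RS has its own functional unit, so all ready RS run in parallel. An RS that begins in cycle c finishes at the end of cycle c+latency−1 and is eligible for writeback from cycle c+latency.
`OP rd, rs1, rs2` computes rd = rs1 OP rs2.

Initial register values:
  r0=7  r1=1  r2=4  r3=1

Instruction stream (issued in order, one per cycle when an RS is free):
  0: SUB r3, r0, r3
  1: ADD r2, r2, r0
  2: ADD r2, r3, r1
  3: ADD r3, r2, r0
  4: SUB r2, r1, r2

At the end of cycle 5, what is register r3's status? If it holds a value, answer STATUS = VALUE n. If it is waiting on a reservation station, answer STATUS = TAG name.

c1: issue SUB r3<-Add1 | r0:7,r1:1,r2:4,r3:Add1
c2: issue ADD r2<-Add2 | r0:7,r1:1,r2:Add2,r3:Add1
c3: CDB Add1=6; issue ADD r2<-Add1 | r0:7,r1:1,r2:Add1,r3:6
c4: CDB Add2=11; issue ADD r3<-Add2 | r0:7,r1:1,r2:Add1,r3:Add2
c5: CDB Add1=7; issue SUB r2<-Add1 | r0:7,r1:1,r2:Add1,r3:Add2

STATUS = TAG Add2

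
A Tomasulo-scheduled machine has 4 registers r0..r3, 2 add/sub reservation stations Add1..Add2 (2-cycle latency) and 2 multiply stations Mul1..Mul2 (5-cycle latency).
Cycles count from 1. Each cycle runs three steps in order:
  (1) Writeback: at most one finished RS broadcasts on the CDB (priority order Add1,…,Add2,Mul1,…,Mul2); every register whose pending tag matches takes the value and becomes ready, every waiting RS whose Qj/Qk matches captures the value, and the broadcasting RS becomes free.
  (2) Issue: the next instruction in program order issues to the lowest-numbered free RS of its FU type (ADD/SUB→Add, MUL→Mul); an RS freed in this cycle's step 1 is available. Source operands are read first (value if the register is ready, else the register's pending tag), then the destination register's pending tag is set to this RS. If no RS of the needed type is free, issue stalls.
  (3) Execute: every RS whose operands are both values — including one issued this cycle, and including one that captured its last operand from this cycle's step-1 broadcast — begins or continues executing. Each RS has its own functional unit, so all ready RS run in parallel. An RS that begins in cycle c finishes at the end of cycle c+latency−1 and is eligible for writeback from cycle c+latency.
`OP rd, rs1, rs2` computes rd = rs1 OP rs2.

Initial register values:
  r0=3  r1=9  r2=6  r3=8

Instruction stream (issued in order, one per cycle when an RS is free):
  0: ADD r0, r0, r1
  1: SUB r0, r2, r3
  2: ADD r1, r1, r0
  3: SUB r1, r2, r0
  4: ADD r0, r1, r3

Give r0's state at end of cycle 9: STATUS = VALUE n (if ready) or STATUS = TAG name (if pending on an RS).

c1: issue ADD r0<-Add1 | r0:Add1,r1:9,r2:6,r3:8
c2: issue SUB r0<-Add2 | r0:Add2,r1:9,r2:6,r3:8
c3: CDB Add1=12; issue ADD r1<-Add1 | r0:Add2,r1:Add1,r2:6,r3:8
c4: CDB Add2=-2; issue SUB r1<-Add2 | r0:-2,r1:Add2,r2:6,r3:8
c5: stall | r0:-2,r1:Add2,r2:6,r3:8
c6: CDB Add1=7; issue ADD r0<-Add1 | r0:Add1,r1:Add2,r2:6,r3:8
c7: CDB Add2=8 | r0:Add1,r1:8,r2:6,r3:8
c8: - | r0:Add1,r1:8,r2:6,r3:8
c9: CDB Add1=16 | r0:16,r1:8,r2:6,r3:8

STATUS = VALUE 16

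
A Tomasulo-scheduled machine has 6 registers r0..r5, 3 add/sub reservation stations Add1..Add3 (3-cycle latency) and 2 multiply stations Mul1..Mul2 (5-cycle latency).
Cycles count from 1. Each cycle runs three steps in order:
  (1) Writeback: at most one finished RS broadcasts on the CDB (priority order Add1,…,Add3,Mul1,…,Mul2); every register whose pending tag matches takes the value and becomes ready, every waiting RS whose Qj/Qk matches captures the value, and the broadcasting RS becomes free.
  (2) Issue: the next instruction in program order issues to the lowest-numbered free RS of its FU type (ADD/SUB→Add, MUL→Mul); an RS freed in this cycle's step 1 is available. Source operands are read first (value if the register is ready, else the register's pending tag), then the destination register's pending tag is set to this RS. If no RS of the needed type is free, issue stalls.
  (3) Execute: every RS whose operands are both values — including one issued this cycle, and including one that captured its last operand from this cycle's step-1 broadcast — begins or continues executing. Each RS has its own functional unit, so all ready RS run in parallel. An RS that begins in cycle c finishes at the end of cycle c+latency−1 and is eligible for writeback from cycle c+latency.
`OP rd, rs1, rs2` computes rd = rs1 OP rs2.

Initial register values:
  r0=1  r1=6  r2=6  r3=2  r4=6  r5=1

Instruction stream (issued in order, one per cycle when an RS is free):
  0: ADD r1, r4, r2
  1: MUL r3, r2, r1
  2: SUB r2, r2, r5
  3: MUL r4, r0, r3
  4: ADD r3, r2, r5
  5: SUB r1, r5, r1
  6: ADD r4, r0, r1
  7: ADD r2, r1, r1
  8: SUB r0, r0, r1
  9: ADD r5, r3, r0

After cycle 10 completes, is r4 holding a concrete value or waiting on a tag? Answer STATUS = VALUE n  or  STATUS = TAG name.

  c1: issue ADD r1<-Add1  regs: r0:1,r1:Add1,r2:6,r3:2,r4:6,r5:1
  c2: issue MUL r3<-Mul1  regs: r0:1,r1:Add1,r2:6,r3:Mul1,r4:6,r5:1
  c3: issue SUB r2<-Add2  regs: r0:1,r1:Add1,r2:Add2,r3:Mul1,r4:6,r5:1
  c4: CDB Add1=12; issue MUL r4<-Mul2  regs: r0:1,r1:12,r2:Add2,r3:Mul1,r4:Mul2,r5:1
  c5: issue ADD r3<-Add1  regs: r0:1,r1:12,r2:Add2,r3:Add1,r4:Mul2,r5:1
  c6: CDB Add2=5; issue SUB r1<-Add2  regs: r0:1,r1:Add2,r2:5,r3:Add1,r4:Mul2,r5:1
  c7: issue ADD r4<-Add3  regs: r0:1,r1:Add2,r2:5,r3:Add1,r4:Add3,r5:1
  c8: stall  regs: r0:1,r1:Add2,r2:5,r3:Add1,r4:Add3,r5:1
  c9: CDB Add1=6; issue ADD r2<-Add1  regs: r0:1,r1:Add2,r2:Add1,r3:6,r4:Add3,r5:1
  c10: CDB Add2=-11; issue SUB r0<-Add2  regs: r0:Add2,r1:-11,r2:Add1,r3:6,r4:Add3,r5:1

STATUS = TAG Add3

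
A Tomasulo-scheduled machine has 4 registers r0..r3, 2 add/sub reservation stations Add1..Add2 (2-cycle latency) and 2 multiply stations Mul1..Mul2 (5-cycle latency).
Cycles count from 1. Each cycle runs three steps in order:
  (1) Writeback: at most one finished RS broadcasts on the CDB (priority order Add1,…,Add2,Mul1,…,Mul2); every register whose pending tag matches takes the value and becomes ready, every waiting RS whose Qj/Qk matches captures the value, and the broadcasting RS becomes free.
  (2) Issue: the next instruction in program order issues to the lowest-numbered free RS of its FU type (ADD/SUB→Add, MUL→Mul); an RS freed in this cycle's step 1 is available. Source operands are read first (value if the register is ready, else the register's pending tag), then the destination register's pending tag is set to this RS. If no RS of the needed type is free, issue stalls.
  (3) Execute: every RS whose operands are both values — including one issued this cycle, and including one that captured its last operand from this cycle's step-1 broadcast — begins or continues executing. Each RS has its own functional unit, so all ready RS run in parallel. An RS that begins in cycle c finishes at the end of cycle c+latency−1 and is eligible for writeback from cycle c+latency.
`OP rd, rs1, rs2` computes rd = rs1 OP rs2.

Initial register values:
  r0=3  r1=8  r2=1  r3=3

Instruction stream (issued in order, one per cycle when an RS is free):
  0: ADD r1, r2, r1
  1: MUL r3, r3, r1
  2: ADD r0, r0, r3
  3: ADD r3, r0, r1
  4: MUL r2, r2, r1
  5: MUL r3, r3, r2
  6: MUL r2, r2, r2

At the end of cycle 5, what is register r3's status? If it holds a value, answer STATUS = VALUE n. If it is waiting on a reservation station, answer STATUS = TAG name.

STATUS = TAG Add2

c1: issue ADD r1<-Add1 | r0:3,r1:Add1,r2:1,r3:3
c2: issue MUL r3<-Mul1 | r0:3,r1:Add1,r2:1,r3:Mul1
c3: CDB Add1=9; issue ADD r0<-Add1 | r0:Add1,r1:9,r2:1,r3:Mul1
c4: issue ADD r3<-Add2 | r0:Add1,r1:9,r2:1,r3:Add2
c5: issue MUL r2<-Mul2 | r0:Add1,r1:9,r2:Mul2,r3:Add2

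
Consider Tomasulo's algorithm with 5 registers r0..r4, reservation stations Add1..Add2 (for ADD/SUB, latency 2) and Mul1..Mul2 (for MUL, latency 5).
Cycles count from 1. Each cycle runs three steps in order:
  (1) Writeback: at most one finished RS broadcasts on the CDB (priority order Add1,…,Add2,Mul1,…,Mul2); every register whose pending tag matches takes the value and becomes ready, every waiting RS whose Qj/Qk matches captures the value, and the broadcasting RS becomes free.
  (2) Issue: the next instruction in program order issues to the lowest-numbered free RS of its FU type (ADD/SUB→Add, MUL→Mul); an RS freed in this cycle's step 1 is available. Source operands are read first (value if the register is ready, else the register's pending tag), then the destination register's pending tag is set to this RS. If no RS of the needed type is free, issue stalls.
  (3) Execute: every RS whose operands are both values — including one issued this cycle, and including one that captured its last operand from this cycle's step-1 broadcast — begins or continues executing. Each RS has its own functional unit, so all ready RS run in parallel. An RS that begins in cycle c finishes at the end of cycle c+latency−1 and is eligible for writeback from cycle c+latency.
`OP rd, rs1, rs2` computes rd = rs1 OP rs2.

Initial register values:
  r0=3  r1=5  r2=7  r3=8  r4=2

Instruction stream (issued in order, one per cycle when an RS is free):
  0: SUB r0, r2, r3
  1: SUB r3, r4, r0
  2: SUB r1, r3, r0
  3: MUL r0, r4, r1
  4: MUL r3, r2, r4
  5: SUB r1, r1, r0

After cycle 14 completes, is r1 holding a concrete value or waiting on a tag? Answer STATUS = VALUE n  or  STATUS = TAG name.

  c1: issue SUB r0<-Add1  regs: r0:Add1,r1:5,r2:7,r3:8,r4:2
  c2: issue SUB r3<-Add2  regs: r0:Add1,r1:5,r2:7,r3:Add2,r4:2
  c3: CDB Add1=-1; issue SUB r1<-Add1  regs: r0:-1,r1:Add1,r2:7,r3:Add2,r4:2
  c4: issue MUL r0<-Mul1  regs: r0:Mul1,r1:Add1,r2:7,r3:Add2,r4:2
  c5: CDB Add2=3; issue MUL r3<-Mul2  regs: r0:Mul1,r1:Add1,r2:7,r3:Mul2,r4:2
  c6: issue SUB r1<-Add2  regs: r0:Mul1,r1:Add2,r2:7,r3:Mul2,r4:2
  c7: CDB Add1=4  regs: r0:Mul1,r1:Add2,r2:7,r3:Mul2,r4:2
  c8: -  regs: r0:Mul1,r1:Add2,r2:7,r3:Mul2,r4:2
  c9: -  regs: r0:Mul1,r1:Add2,r2:7,r3:Mul2,r4:2
  c10: CDB Mul2=14  regs: r0:Mul1,r1:Add2,r2:7,r3:14,r4:2
  c11: -  regs: r0:Mul1,r1:Add2,r2:7,r3:14,r4:2
  c12: CDB Mul1=8  regs: r0:8,r1:Add2,r2:7,r3:14,r4:2
  c13: -  regs: r0:8,r1:Add2,r2:7,r3:14,r4:2
  c14: CDB Add2=-4  regs: r0:8,r1:-4,r2:7,r3:14,r4:2

STATUS = VALUE -4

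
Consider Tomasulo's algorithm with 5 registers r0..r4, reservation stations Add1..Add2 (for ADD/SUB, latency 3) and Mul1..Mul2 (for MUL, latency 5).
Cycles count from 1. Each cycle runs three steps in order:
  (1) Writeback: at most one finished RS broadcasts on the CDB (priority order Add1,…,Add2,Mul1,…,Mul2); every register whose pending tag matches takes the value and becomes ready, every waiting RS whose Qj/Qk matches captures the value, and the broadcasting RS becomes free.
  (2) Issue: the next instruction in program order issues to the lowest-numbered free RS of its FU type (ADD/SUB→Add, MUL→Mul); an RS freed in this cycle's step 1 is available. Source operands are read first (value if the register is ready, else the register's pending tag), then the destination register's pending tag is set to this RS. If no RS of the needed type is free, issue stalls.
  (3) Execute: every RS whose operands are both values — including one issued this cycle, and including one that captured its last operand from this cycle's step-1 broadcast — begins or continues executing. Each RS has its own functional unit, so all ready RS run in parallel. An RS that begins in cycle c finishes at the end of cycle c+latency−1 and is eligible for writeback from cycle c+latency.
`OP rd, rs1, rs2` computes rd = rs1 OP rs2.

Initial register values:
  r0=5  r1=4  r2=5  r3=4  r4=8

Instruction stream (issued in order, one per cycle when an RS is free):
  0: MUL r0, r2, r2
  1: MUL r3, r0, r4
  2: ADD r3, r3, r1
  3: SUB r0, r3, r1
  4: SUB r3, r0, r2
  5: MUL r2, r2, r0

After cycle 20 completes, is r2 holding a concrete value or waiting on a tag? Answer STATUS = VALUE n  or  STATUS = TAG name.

cycle 1: issue MUL r0<-Mul1 // r0:Mul1,r1:4,r2:5,r3:4,r4:8
cycle 2: issue MUL r3<-Mul2 // r0:Mul1,r1:4,r2:5,r3:Mul2,r4:8
cycle 3: issue ADD r3<-Add1 // r0:Mul1,r1:4,r2:5,r3:Add1,r4:8
cycle 4: issue SUB r0<-Add2 // r0:Add2,r1:4,r2:5,r3:Add1,r4:8
cycle 5: stall // r0:Add2,r1:4,r2:5,r3:Add1,r4:8
cycle 6: CDB Mul1=25; stall // r0:Add2,r1:4,r2:5,r3:Add1,r4:8
cycle 7: stall // r0:Add2,r1:4,r2:5,r3:Add1,r4:8
cycle 8: stall // r0:Add2,r1:4,r2:5,r3:Add1,r4:8
cycle 9: stall // r0:Add2,r1:4,r2:5,r3:Add1,r4:8
cycle 10: stall // r0:Add2,r1:4,r2:5,r3:Add1,r4:8
cycle 11: CDB Mul2=200; stall // r0:Add2,r1:4,r2:5,r3:Add1,r4:8
cycle 12: stall // r0:Add2,r1:4,r2:5,r3:Add1,r4:8
cycle 13: stall // r0:Add2,r1:4,r2:5,r3:Add1,r4:8
cycle 14: CDB Add1=204; issue SUB r3<-Add1 // r0:Add2,r1:4,r2:5,r3:Add1,r4:8
cycle 15: issue MUL r2<-Mul1 // r0:Add2,r1:4,r2:Mul1,r3:Add1,r4:8
cycle 16: - // r0:Add2,r1:4,r2:Mul1,r3:Add1,r4:8
cycle 17: CDB Add2=200 // r0:200,r1:4,r2:Mul1,r3:Add1,r4:8
cycle 18: - // r0:200,r1:4,r2:Mul1,r3:Add1,r4:8
cycle 19: - // r0:200,r1:4,r2:Mul1,r3:Add1,r4:8
cycle 20: CDB Add1=195 // r0:200,r1:4,r2:Mul1,r3:195,r4:8

STATUS = TAG Mul1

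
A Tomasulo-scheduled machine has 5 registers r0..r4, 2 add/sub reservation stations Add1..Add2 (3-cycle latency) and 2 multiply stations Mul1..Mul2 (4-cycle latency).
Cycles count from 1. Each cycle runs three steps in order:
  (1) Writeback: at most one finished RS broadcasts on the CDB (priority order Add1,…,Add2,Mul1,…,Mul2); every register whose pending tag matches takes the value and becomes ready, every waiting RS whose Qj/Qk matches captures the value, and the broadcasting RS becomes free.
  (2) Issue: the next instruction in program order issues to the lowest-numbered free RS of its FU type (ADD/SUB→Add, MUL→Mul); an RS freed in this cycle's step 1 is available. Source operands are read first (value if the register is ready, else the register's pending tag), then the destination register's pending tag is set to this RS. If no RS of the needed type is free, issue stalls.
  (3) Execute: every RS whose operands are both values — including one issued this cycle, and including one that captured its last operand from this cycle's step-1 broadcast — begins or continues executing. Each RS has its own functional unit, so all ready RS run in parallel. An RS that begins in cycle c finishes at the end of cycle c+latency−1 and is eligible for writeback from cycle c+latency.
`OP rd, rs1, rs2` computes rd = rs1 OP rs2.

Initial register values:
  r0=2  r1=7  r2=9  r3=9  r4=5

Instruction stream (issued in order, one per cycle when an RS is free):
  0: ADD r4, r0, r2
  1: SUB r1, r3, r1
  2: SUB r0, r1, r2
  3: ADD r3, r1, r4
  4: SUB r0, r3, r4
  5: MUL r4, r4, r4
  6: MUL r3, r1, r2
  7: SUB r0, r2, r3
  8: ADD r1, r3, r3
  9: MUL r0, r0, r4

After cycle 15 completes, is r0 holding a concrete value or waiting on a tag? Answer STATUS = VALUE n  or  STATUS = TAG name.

STATUS = TAG Mul1

  c1: issue ADD r4<-Add1  regs: r0:2,r1:7,r2:9,r3:9,r4:Add1
  c2: issue SUB r1<-Add2  regs: r0:2,r1:Add2,r2:9,r3:9,r4:Add1
  c3: stall  regs: r0:2,r1:Add2,r2:9,r3:9,r4:Add1
  c4: CDB Add1=11; issue SUB r0<-Add1  regs: r0:Add1,r1:Add2,r2:9,r3:9,r4:11
  c5: CDB Add2=2; issue ADD r3<-Add2  regs: r0:Add1,r1:2,r2:9,r3:Add2,r4:11
  c6: stall  regs: r0:Add1,r1:2,r2:9,r3:Add2,r4:11
  c7: stall  regs: r0:Add1,r1:2,r2:9,r3:Add2,r4:11
  c8: CDB Add1=-7; issue SUB r0<-Add1  regs: r0:Add1,r1:2,r2:9,r3:Add2,r4:11
  c9: CDB Add2=13; issue MUL r4<-Mul1  regs: r0:Add1,r1:2,r2:9,r3:13,r4:Mul1
  c10: issue MUL r3<-Mul2  regs: r0:Add1,r1:2,r2:9,r3:Mul2,r4:Mul1
  c11: issue SUB r0<-Add2  regs: r0:Add2,r1:2,r2:9,r3:Mul2,r4:Mul1
  c12: CDB Add1=2; issue ADD r1<-Add1  regs: r0:Add2,r1:Add1,r2:9,r3:Mul2,r4:Mul1
  c13: CDB Mul1=121; issue MUL r0<-Mul1  regs: r0:Mul1,r1:Add1,r2:9,r3:Mul2,r4:121
  c14: CDB Mul2=18  regs: r0:Mul1,r1:Add1,r2:9,r3:18,r4:121
  c15: -  regs: r0:Mul1,r1:Add1,r2:9,r3:18,r4:121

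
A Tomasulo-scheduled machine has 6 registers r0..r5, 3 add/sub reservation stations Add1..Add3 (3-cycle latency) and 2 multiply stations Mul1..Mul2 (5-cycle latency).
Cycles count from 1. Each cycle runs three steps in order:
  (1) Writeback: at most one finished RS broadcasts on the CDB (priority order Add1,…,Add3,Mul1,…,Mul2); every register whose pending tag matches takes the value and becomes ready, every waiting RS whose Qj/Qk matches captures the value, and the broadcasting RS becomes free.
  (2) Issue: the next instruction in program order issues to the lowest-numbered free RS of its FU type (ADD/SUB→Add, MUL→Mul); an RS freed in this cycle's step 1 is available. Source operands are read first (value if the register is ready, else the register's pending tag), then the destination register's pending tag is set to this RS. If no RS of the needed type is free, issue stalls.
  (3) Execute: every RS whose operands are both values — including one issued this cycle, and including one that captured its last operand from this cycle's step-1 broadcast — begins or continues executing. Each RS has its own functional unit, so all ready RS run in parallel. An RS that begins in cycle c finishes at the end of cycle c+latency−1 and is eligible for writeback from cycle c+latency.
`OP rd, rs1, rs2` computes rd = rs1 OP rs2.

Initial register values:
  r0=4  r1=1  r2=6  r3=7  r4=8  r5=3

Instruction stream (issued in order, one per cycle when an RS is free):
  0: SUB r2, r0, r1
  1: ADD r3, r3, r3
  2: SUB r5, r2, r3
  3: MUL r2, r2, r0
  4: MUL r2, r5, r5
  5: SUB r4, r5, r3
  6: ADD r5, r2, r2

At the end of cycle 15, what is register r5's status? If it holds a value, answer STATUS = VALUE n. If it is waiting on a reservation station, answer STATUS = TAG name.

STATUS = TAG Add2

cycle 1: issue SUB r2<-Add1 // r0:4,r1:1,r2:Add1,r3:7,r4:8,r5:3
cycle 2: issue ADD r3<-Add2 // r0:4,r1:1,r2:Add1,r3:Add2,r4:8,r5:3
cycle 3: issue SUB r5<-Add3 // r0:4,r1:1,r2:Add1,r3:Add2,r4:8,r5:Add3
cycle 4: CDB Add1=3; issue MUL r2<-Mul1 // r0:4,r1:1,r2:Mul1,r3:Add2,r4:8,r5:Add3
cycle 5: CDB Add2=14; issue MUL r2<-Mul2 // r0:4,r1:1,r2:Mul2,r3:14,r4:8,r5:Add3
cycle 6: issue SUB r4<-Add1 // r0:4,r1:1,r2:Mul2,r3:14,r4:Add1,r5:Add3
cycle 7: issue ADD r5<-Add2 // r0:4,r1:1,r2:Mul2,r3:14,r4:Add1,r5:Add2
cycle 8: CDB Add3=-11 // r0:4,r1:1,r2:Mul2,r3:14,r4:Add1,r5:Add2
cycle 9: CDB Mul1=12 // r0:4,r1:1,r2:Mul2,r3:14,r4:Add1,r5:Add2
cycle 10: - // r0:4,r1:1,r2:Mul2,r3:14,r4:Add1,r5:Add2
cycle 11: CDB Add1=-25 // r0:4,r1:1,r2:Mul2,r3:14,r4:-25,r5:Add2
cycle 12: - // r0:4,r1:1,r2:Mul2,r3:14,r4:-25,r5:Add2
cycle 13: CDB Mul2=121 // r0:4,r1:1,r2:121,r3:14,r4:-25,r5:Add2
cycle 14: - // r0:4,r1:1,r2:121,r3:14,r4:-25,r5:Add2
cycle 15: - // r0:4,r1:1,r2:121,r3:14,r4:-25,r5:Add2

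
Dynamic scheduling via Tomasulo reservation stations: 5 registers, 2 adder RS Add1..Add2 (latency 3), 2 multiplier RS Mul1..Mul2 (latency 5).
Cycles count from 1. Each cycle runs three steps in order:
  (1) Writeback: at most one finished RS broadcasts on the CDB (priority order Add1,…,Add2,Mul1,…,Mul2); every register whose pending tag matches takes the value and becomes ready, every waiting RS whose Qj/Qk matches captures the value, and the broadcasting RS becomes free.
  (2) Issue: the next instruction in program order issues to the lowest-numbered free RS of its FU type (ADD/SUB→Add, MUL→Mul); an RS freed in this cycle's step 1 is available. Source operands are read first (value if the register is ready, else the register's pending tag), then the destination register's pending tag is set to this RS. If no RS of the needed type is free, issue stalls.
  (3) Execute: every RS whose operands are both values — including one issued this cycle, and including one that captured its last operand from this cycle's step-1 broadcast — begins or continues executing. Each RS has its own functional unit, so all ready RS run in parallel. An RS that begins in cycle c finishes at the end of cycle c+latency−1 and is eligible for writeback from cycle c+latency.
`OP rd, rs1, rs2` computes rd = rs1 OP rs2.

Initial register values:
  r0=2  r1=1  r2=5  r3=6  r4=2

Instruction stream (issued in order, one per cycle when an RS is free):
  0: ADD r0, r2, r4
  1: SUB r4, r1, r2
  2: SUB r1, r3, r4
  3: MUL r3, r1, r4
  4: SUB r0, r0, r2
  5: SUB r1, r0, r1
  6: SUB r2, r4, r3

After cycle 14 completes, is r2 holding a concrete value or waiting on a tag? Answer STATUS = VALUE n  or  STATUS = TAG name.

STATUS = TAG Add2

  c1: issue ADD r0<-Add1  regs: r0:Add1,r1:1,r2:5,r3:6,r4:2
  c2: issue SUB r4<-Add2  regs: r0:Add1,r1:1,r2:5,r3:6,r4:Add2
  c3: stall  regs: r0:Add1,r1:1,r2:5,r3:6,r4:Add2
  c4: CDB Add1=7; issue SUB r1<-Add1  regs: r0:7,r1:Add1,r2:5,r3:6,r4:Add2
  c5: CDB Add2=-4; issue MUL r3<-Mul1  regs: r0:7,r1:Add1,r2:5,r3:Mul1,r4:-4
  c6: issue SUB r0<-Add2  regs: r0:Add2,r1:Add1,r2:5,r3:Mul1,r4:-4
  c7: stall  regs: r0:Add2,r1:Add1,r2:5,r3:Mul1,r4:-4
  c8: CDB Add1=10; issue SUB r1<-Add1  regs: r0:Add2,r1:Add1,r2:5,r3:Mul1,r4:-4
  c9: CDB Add2=2; issue SUB r2<-Add2  regs: r0:2,r1:Add1,r2:Add2,r3:Mul1,r4:-4
  c10: -  regs: r0:2,r1:Add1,r2:Add2,r3:Mul1,r4:-4
  c11: -  regs: r0:2,r1:Add1,r2:Add2,r3:Mul1,r4:-4
  c12: CDB Add1=-8  regs: r0:2,r1:-8,r2:Add2,r3:Mul1,r4:-4
  c13: CDB Mul1=-40  regs: r0:2,r1:-8,r2:Add2,r3:-40,r4:-4
  c14: -  regs: r0:2,r1:-8,r2:Add2,r3:-40,r4:-4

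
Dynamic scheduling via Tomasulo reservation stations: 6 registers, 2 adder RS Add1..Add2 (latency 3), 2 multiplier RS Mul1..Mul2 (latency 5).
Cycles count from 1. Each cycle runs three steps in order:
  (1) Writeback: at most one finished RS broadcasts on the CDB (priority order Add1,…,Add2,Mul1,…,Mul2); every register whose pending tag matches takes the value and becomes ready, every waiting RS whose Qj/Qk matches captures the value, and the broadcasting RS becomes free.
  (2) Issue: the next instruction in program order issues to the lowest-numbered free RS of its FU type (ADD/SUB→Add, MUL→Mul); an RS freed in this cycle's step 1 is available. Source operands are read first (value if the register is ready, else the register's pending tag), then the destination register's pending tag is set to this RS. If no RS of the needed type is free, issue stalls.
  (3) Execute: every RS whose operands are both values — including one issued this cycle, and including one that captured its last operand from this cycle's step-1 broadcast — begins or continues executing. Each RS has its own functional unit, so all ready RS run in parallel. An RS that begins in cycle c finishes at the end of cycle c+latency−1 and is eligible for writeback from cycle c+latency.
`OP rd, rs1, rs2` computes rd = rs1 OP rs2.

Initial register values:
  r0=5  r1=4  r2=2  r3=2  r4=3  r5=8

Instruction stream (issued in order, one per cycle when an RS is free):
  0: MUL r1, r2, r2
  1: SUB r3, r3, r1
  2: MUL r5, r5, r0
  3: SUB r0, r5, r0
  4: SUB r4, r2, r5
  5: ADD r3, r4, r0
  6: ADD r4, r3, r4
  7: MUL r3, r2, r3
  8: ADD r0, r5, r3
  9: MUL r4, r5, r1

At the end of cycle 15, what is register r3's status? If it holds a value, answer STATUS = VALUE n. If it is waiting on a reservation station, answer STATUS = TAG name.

STATUS = TAG Mul1

  c1: issue MUL r1<-Mul1  regs: r0:5,r1:Mul1,r2:2,r3:2,r4:3,r5:8
  c2: issue SUB r3<-Add1  regs: r0:5,r1:Mul1,r2:2,r3:Add1,r4:3,r5:8
  c3: issue MUL r5<-Mul2  regs: r0:5,r1:Mul1,r2:2,r3:Add1,r4:3,r5:Mul2
  c4: issue SUB r0<-Add2  regs: r0:Add2,r1:Mul1,r2:2,r3:Add1,r4:3,r5:Mul2
  c5: stall  regs: r0:Add2,r1:Mul1,r2:2,r3:Add1,r4:3,r5:Mul2
  c6: CDB Mul1=4; stall  regs: r0:Add2,r1:4,r2:2,r3:Add1,r4:3,r5:Mul2
  c7: stall  regs: r0:Add2,r1:4,r2:2,r3:Add1,r4:3,r5:Mul2
  c8: CDB Mul2=40; stall  regs: r0:Add2,r1:4,r2:2,r3:Add1,r4:3,r5:40
  c9: CDB Add1=-2; issue SUB r4<-Add1  regs: r0:Add2,r1:4,r2:2,r3:-2,r4:Add1,r5:40
  c10: stall  regs: r0:Add2,r1:4,r2:2,r3:-2,r4:Add1,r5:40
  c11: CDB Add2=35; issue ADD r3<-Add2  regs: r0:35,r1:4,r2:2,r3:Add2,r4:Add1,r5:40
  c12: CDB Add1=-38; issue ADD r4<-Add1  regs: r0:35,r1:4,r2:2,r3:Add2,r4:Add1,r5:40
  c13: issue MUL r3<-Mul1  regs: r0:35,r1:4,r2:2,r3:Mul1,r4:Add1,r5:40
  c14: stall  regs: r0:35,r1:4,r2:2,r3:Mul1,r4:Add1,r5:40
  c15: CDB Add2=-3; issue ADD r0<-Add2  regs: r0:Add2,r1:4,r2:2,r3:Mul1,r4:Add1,r5:40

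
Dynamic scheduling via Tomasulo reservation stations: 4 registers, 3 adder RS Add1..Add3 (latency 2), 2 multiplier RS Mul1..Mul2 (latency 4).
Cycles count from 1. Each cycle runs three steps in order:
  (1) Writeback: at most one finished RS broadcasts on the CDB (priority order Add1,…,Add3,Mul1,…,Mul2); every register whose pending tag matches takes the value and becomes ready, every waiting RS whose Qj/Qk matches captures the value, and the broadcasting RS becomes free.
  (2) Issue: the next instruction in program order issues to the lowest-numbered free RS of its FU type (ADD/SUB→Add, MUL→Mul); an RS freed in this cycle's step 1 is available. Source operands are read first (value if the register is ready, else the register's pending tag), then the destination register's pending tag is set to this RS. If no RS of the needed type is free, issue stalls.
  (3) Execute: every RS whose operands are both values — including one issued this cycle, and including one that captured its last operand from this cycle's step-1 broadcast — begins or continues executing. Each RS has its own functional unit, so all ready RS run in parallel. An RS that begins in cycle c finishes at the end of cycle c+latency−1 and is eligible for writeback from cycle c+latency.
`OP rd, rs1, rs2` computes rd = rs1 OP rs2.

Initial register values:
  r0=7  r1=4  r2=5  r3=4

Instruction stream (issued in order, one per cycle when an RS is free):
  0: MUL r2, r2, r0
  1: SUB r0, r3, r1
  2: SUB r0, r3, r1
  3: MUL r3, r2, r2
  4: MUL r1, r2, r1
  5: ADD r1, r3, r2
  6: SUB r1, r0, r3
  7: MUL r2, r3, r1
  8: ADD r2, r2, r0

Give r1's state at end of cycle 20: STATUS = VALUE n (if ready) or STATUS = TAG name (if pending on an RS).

cycle 1: issue MUL r2<-Mul1 // r0:7,r1:4,r2:Mul1,r3:4
cycle 2: issue SUB r0<-Add1 // r0:Add1,r1:4,r2:Mul1,r3:4
cycle 3: issue SUB r0<-Add2 // r0:Add2,r1:4,r2:Mul1,r3:4
cycle 4: CDB Add1=0; issue MUL r3<-Mul2 // r0:Add2,r1:4,r2:Mul1,r3:Mul2
cycle 5: CDB Add2=0; stall // r0:0,r1:4,r2:Mul1,r3:Mul2
cycle 6: CDB Mul1=35; issue MUL r1<-Mul1 // r0:0,r1:Mul1,r2:35,r3:Mul2
cycle 7: issue ADD r1<-Add1 // r0:0,r1:Add1,r2:35,r3:Mul2
cycle 8: issue SUB r1<-Add2 // r0:0,r1:Add2,r2:35,r3:Mul2
cycle 9: stall // r0:0,r1:Add2,r2:35,r3:Mul2
cycle 10: CDB Mul1=140; issue MUL r2<-Mul1 // r0:0,r1:Add2,r2:Mul1,r3:Mul2
cycle 11: CDB Mul2=1225; issue ADD r2<-Add3 // r0:0,r1:Add2,r2:Add3,r3:1225
cycle 12: - // r0:0,r1:Add2,r2:Add3,r3:1225
cycle 13: CDB Add1=1260 // r0:0,r1:Add2,r2:Add3,r3:1225
cycle 14: CDB Add2=-1225 // r0:0,r1:-1225,r2:Add3,r3:1225
cycle 15: - // r0:0,r1:-1225,r2:Add3,r3:1225
cycle 16: - // r0:0,r1:-1225,r2:Add3,r3:1225
cycle 17: - // r0:0,r1:-1225,r2:Add3,r3:1225
cycle 18: CDB Mul1=-1500625 // r0:0,r1:-1225,r2:Add3,r3:1225
cycle 19: - // r0:0,r1:-1225,r2:Add3,r3:1225
cycle 20: CDB Add3=-1500625 // r0:0,r1:-1225,r2:-1500625,r3:1225

STATUS = VALUE -1225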